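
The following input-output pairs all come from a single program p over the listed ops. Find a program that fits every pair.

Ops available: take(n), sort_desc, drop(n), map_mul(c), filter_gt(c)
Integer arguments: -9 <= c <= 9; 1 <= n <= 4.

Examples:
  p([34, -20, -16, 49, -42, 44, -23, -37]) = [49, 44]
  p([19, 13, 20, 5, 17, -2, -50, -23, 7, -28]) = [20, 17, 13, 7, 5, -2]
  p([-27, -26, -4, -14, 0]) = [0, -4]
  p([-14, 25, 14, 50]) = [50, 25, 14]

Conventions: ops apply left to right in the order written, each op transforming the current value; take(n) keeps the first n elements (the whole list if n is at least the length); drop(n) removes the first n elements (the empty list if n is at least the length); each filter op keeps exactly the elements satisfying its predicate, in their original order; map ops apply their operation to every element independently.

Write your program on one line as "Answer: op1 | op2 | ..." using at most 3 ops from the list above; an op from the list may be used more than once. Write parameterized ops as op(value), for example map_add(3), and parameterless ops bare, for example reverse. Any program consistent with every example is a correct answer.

drop(1) | sort_desc | filter_gt(-9)

Check, running the answer program on each example:
  [34, -20, -16, 49, -42, 44, -23, -37] -> [-20, -16, 49, -42, 44, -23, -37] -> [49, 44, -16, -20, -23, -37, -42] -> [49, 44]
  [19, 13, 20, 5, 17, -2, -50, -23, 7, -28] -> [13, 20, 5, 17, -2, -50, -23, 7, -28] -> [20, 17, 13, 7, 5, -2, -23, -28, -50] -> [20, 17, 13, 7, 5, -2]
  [-27, -26, -4, -14, 0] -> [-26, -4, -14, 0] -> [0, -4, -14, -26] -> [0, -4]
  [-14, 25, 14, 50] -> [25, 14, 50] -> [50, 25, 14] -> [50, 25, 14]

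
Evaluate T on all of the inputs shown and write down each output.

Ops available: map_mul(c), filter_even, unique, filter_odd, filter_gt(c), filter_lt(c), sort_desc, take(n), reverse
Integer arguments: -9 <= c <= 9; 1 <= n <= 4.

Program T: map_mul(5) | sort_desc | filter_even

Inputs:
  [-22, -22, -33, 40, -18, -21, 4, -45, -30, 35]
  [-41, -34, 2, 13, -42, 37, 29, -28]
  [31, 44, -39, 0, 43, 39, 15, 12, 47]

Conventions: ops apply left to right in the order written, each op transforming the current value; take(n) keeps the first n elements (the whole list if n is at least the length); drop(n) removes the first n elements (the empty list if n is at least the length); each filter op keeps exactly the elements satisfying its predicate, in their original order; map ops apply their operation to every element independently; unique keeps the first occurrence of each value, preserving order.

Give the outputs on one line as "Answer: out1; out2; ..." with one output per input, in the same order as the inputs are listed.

[200, 20, -90, -110, -110, -150]; [10, -140, -170, -210]; [220, 60, 0]

Execution, op by op:
  [-22, -22, -33, 40, -18, -21, 4, -45, -30, 35] -> [-110, -110, -165, 200, -90, -105, 20, -225, -150, 175] -> [200, 175, 20, -90, -105, -110, -110, -150, -165, -225] -> [200, 20, -90, -110, -110, -150]
  [-41, -34, 2, 13, -42, 37, 29, -28] -> [-205, -170, 10, 65, -210, 185, 145, -140] -> [185, 145, 65, 10, -140, -170, -205, -210] -> [10, -140, -170, -210]
  [31, 44, -39, 0, 43, 39, 15, 12, 47] -> [155, 220, -195, 0, 215, 195, 75, 60, 235] -> [235, 220, 215, 195, 155, 75, 60, 0, -195] -> [220, 60, 0]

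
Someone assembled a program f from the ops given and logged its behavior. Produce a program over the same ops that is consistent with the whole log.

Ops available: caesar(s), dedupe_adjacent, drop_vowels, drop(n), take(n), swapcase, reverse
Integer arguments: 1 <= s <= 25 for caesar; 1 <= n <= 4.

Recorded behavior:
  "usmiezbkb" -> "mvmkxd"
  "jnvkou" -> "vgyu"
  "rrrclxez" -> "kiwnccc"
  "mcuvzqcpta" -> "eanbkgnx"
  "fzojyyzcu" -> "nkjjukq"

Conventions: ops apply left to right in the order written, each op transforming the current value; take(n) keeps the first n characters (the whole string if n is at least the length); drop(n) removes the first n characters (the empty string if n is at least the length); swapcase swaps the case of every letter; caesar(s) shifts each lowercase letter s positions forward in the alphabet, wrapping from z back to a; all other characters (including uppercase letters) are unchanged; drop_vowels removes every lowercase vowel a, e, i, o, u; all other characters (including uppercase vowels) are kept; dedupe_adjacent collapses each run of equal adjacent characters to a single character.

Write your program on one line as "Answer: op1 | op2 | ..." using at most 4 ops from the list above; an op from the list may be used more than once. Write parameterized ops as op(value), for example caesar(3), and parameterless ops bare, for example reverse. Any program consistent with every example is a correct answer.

drop_vowels | caesar(11) | reverse

Check, running the answer program on each example:
  "usmiezbkb" -> "smzbkb" -> "dxkmvm" -> "mvmkxd"
  "jnvkou" -> "jnvk" -> "uygv" -> "vgyu"
  "rrrclxez" -> "rrrclxz" -> "cccnwik" -> "kiwnccc"
  "mcuvzqcpta" -> "mcvzqcpt" -> "xngkbnae" -> "eanbkgnx"
  "fzojyyzcu" -> "fzjyyzc" -> "qkujjkn" -> "nkjjukq"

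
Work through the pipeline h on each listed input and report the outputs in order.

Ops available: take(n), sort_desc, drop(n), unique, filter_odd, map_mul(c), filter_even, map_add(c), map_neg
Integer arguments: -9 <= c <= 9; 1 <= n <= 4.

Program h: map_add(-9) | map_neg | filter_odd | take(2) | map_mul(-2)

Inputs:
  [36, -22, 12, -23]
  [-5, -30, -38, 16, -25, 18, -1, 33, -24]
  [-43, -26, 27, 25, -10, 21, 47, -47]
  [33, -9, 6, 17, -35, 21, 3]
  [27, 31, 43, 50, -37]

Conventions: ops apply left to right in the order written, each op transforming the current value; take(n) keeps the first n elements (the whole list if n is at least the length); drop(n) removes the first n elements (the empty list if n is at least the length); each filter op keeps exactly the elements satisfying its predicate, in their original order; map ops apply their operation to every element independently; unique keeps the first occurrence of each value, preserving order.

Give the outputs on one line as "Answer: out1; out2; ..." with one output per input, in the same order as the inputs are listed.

Execution, op by op:
  [36, -22, 12, -23] -> [27, -31, 3, -32] -> [-27, 31, -3, 32] -> [-27, 31, -3] -> [-27, 31] -> [54, -62]
  [-5, -30, -38, 16, -25, 18, -1, 33, -24] -> [-14, -39, -47, 7, -34, 9, -10, 24, -33] -> [14, 39, 47, -7, 34, -9, 10, -24, 33] -> [39, 47, -7, -9, 33] -> [39, 47] -> [-78, -94]
  [-43, -26, 27, 25, -10, 21, 47, -47] -> [-52, -35, 18, 16, -19, 12, 38, -56] -> [52, 35, -18, -16, 19, -12, -38, 56] -> [35, 19] -> [35, 19] -> [-70, -38]
  [33, -9, 6, 17, -35, 21, 3] -> [24, -18, -3, 8, -44, 12, -6] -> [-24, 18, 3, -8, 44, -12, 6] -> [3] -> [3] -> [-6]
  [27, 31, 43, 50, -37] -> [18, 22, 34, 41, -46] -> [-18, -22, -34, -41, 46] -> [-41] -> [-41] -> [82]

[54, -62]; [-78, -94]; [-70, -38]; [-6]; [82]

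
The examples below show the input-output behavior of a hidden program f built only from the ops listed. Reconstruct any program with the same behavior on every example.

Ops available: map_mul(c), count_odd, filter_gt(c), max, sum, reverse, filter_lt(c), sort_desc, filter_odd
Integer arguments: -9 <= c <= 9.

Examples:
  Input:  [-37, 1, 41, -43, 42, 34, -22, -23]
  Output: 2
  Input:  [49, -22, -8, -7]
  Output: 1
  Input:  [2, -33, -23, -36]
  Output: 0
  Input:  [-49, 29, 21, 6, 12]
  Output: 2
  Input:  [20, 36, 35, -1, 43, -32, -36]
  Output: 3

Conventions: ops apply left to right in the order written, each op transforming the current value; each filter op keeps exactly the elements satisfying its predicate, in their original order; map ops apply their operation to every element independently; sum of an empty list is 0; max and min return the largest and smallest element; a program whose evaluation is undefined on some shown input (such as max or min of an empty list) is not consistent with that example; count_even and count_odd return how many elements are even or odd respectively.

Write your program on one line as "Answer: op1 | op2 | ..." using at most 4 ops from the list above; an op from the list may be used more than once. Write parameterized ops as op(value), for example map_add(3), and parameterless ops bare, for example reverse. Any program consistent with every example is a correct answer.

reverse | filter_gt(-6) | count_odd

Check, running the answer program on each example:
  [-37, 1, 41, -43, 42, 34, -22, -23] -> [-23, -22, 34, 42, -43, 41, 1, -37] -> [34, 42, 41, 1] -> 2
  [49, -22, -8, -7] -> [-7, -8, -22, 49] -> [49] -> 1
  [2, -33, -23, -36] -> [-36, -23, -33, 2] -> [2] -> 0
  [-49, 29, 21, 6, 12] -> [12, 6, 21, 29, -49] -> [12, 6, 21, 29] -> 2
  [20, 36, 35, -1, 43, -32, -36] -> [-36, -32, 43, -1, 35, 36, 20] -> [43, -1, 35, 36, 20] -> 3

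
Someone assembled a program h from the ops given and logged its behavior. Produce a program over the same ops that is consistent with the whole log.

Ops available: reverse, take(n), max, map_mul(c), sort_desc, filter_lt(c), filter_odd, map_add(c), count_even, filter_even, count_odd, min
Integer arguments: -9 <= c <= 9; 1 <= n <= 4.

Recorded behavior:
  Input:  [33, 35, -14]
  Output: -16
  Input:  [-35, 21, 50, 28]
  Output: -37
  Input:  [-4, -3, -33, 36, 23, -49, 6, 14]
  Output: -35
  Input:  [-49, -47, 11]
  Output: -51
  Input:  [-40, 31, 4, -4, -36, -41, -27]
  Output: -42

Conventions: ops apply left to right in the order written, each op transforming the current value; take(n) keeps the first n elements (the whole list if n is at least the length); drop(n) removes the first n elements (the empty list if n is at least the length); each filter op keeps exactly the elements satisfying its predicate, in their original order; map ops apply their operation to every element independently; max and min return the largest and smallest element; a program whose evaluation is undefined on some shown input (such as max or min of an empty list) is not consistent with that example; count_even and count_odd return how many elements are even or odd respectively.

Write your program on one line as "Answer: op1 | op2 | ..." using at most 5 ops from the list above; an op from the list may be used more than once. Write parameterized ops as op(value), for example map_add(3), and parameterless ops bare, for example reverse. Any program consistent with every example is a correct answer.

take(4) | filter_lt(8) | reverse | map_add(-2) | min

Check, running the answer program on each example:
  [33, 35, -14] -> [33, 35, -14] -> [-14] -> [-14] -> [-16] -> -16
  [-35, 21, 50, 28] -> [-35, 21, 50, 28] -> [-35] -> [-35] -> [-37] -> -37
  [-4, -3, -33, 36, 23, -49, 6, 14] -> [-4, -3, -33, 36] -> [-4, -3, -33] -> [-33, -3, -4] -> [-35, -5, -6] -> -35
  [-49, -47, 11] -> [-49, -47, 11] -> [-49, -47] -> [-47, -49] -> [-49, -51] -> -51
  [-40, 31, 4, -4, -36, -41, -27] -> [-40, 31, 4, -4] -> [-40, 4, -4] -> [-4, 4, -40] -> [-6, 2, -42] -> -42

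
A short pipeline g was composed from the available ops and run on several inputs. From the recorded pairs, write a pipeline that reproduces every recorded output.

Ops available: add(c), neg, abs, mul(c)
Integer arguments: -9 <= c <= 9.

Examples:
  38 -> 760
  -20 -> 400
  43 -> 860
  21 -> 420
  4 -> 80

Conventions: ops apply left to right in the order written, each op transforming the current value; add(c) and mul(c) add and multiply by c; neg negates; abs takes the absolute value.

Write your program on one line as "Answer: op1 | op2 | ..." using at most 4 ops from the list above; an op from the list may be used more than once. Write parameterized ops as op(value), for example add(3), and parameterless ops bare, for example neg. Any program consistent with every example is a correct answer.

mul(-5) | mul(-4) | abs

Check, running the answer program on each example:
  38 -> -190 -> 760 -> 760
  -20 -> 100 -> -400 -> 400
  43 -> -215 -> 860 -> 860
  21 -> -105 -> 420 -> 420
  4 -> -20 -> 80 -> 80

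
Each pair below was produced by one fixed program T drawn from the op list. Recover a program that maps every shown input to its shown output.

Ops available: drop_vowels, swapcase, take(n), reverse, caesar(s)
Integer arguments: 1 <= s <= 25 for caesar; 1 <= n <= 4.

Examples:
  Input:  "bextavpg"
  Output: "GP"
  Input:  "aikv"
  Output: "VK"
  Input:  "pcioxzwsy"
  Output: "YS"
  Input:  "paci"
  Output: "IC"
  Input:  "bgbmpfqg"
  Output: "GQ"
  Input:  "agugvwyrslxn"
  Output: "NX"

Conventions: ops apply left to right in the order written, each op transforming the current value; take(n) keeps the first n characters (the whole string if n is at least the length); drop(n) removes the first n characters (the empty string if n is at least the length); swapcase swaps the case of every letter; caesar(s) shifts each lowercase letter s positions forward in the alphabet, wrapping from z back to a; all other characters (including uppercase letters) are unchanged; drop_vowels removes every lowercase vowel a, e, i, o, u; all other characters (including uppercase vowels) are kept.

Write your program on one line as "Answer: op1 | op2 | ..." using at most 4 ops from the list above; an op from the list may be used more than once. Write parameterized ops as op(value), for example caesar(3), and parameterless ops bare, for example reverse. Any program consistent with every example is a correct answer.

reverse | take(4) | swapcase | take(2)

Check, running the answer program on each example:
  "bextavpg" -> "gpvatxeb" -> "gpva" -> "GPVA" -> "GP"
  "aikv" -> "vkia" -> "vkia" -> "VKIA" -> "VK"
  "pcioxzwsy" -> "yswzxoicp" -> "yswz" -> "YSWZ" -> "YS"
  "paci" -> "icap" -> "icap" -> "ICAP" -> "IC"
  "bgbmpfqg" -> "gqfpmbgb" -> "gqfp" -> "GQFP" -> "GQ"
  "agugvwyrslxn" -> "nxlsrywvguga" -> "nxls" -> "NXLS" -> "NX"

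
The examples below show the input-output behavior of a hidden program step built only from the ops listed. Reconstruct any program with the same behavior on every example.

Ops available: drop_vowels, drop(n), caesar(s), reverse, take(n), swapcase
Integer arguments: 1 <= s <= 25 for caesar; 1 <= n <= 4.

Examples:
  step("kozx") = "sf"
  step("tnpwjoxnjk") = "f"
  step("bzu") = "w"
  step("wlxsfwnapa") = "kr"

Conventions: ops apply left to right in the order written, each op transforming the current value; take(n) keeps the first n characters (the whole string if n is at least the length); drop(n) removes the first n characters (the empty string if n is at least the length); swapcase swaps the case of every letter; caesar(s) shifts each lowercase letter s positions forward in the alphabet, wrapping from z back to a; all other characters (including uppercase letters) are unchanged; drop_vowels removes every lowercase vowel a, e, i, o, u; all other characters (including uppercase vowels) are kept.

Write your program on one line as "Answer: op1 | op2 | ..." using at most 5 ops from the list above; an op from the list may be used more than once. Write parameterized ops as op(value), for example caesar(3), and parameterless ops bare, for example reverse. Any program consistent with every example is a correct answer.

reverse | drop_vowels | caesar(21) | take(3) | drop_vowels

Check, running the answer program on each example:
  "kozx" -> "xzok" -> "xzk" -> "suf" -> "suf" -> "sf"
  "tnpwjoxnjk" -> "kjnxojwpnt" -> "kjnxjwpnt" -> "feiserkio" -> "fei" -> "f"
  "bzu" -> "uzb" -> "zb" -> "uw" -> "uw" -> "w"
  "wlxsfwnapa" -> "apanwfsxlw" -> "pnwfsxlw" -> "kiransgr" -> "kir" -> "kr"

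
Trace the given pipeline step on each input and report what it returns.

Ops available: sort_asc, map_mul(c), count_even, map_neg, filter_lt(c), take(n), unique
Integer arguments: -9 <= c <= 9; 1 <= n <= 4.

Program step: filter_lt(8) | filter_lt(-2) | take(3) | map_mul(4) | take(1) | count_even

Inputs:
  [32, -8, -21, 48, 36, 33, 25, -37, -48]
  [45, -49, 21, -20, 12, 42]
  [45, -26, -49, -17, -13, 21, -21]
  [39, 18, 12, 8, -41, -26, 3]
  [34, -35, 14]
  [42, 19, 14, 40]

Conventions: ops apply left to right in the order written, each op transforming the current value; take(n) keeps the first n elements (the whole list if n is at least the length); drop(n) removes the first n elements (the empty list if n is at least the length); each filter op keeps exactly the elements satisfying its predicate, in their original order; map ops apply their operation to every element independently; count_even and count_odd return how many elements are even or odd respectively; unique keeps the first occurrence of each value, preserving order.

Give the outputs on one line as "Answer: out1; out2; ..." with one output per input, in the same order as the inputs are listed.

1; 1; 1; 1; 1; 0

Execution, op by op:
  [32, -8, -21, 48, 36, 33, 25, -37, -48] -> [-8, -21, -37, -48] -> [-8, -21, -37, -48] -> [-8, -21, -37] -> [-32, -84, -148] -> [-32] -> 1
  [45, -49, 21, -20, 12, 42] -> [-49, -20] -> [-49, -20] -> [-49, -20] -> [-196, -80] -> [-196] -> 1
  [45, -26, -49, -17, -13, 21, -21] -> [-26, -49, -17, -13, -21] -> [-26, -49, -17, -13, -21] -> [-26, -49, -17] -> [-104, -196, -68] -> [-104] -> 1
  [39, 18, 12, 8, -41, -26, 3] -> [-41, -26, 3] -> [-41, -26] -> [-41, -26] -> [-164, -104] -> [-164] -> 1
  [34, -35, 14] -> [-35] -> [-35] -> [-35] -> [-140] -> [-140] -> 1
  [42, 19, 14, 40] -> [] -> [] -> [] -> [] -> [] -> 0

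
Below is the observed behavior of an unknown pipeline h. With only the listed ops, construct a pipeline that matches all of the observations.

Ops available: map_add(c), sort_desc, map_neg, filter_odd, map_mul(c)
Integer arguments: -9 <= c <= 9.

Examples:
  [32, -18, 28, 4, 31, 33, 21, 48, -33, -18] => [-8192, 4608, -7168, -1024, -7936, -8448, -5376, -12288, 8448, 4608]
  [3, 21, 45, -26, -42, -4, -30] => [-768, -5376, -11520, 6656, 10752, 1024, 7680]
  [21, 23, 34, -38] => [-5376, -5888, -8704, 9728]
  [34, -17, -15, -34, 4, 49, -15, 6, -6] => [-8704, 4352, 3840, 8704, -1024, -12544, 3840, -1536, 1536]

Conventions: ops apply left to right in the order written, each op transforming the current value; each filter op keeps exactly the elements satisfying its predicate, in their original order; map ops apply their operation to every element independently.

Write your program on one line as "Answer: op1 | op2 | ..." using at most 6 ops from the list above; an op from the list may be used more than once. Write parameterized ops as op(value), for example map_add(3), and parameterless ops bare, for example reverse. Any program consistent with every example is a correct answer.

map_neg | map_mul(-2) | map_mul(-8) | map_mul(2) | map_neg | map_mul(-8)

Check, running the answer program on each example:
  [32, -18, 28, 4, 31, 33, 21, 48, -33, -18] -> [-32, 18, -28, -4, -31, -33, -21, -48, 33, 18] -> [64, -36, 56, 8, 62, 66, 42, 96, -66, -36] -> [-512, 288, -448, -64, -496, -528, -336, -768, 528, 288] -> [-1024, 576, -896, -128, -992, -1056, -672, -1536, 1056, 576] -> [1024, -576, 896, 128, 992, 1056, 672, 1536, -1056, -576] -> [-8192, 4608, -7168, -1024, -7936, -8448, -5376, -12288, 8448, 4608]
  [3, 21, 45, -26, -42, -4, -30] -> [-3, -21, -45, 26, 42, 4, 30] -> [6, 42, 90, -52, -84, -8, -60] -> [-48, -336, -720, 416, 672, 64, 480] -> [-96, -672, -1440, 832, 1344, 128, 960] -> [96, 672, 1440, -832, -1344, -128, -960] -> [-768, -5376, -11520, 6656, 10752, 1024, 7680]
  [21, 23, 34, -38] -> [-21, -23, -34, 38] -> [42, 46, 68, -76] -> [-336, -368, -544, 608] -> [-672, -736, -1088, 1216] -> [672, 736, 1088, -1216] -> [-5376, -5888, -8704, 9728]
  [34, -17, -15, -34, 4, 49, -15, 6, -6] -> [-34, 17, 15, 34, -4, -49, 15, -6, 6] -> [68, -34, -30, -68, 8, 98, -30, 12, -12] -> [-544, 272, 240, 544, -64, -784, 240, -96, 96] -> [-1088, 544, 480, 1088, -128, -1568, 480, -192, 192] -> [1088, -544, -480, -1088, 128, 1568, -480, 192, -192] -> [-8704, 4352, 3840, 8704, -1024, -12544, 3840, -1536, 1536]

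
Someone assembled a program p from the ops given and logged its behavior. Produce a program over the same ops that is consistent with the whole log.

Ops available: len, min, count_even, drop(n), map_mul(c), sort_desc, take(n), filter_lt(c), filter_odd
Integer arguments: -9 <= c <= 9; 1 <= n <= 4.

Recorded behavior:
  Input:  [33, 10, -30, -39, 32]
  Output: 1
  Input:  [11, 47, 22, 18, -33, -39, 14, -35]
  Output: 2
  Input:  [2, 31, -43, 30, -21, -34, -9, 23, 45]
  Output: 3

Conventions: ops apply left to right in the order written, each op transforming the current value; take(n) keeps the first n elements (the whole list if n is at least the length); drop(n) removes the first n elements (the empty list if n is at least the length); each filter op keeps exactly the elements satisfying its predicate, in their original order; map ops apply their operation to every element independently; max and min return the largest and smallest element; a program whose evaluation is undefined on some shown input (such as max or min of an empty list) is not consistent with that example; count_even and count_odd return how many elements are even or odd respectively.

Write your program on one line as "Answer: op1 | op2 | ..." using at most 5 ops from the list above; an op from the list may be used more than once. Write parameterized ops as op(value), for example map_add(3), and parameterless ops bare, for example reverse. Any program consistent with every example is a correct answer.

filter_lt(-8) | drop(1) | sort_desc | len

Check, running the answer program on each example:
  [33, 10, -30, -39, 32] -> [-30, -39] -> [-39] -> [-39] -> 1
  [11, 47, 22, 18, -33, -39, 14, -35] -> [-33, -39, -35] -> [-39, -35] -> [-35, -39] -> 2
  [2, 31, -43, 30, -21, -34, -9, 23, 45] -> [-43, -21, -34, -9] -> [-21, -34, -9] -> [-9, -21, -34] -> 3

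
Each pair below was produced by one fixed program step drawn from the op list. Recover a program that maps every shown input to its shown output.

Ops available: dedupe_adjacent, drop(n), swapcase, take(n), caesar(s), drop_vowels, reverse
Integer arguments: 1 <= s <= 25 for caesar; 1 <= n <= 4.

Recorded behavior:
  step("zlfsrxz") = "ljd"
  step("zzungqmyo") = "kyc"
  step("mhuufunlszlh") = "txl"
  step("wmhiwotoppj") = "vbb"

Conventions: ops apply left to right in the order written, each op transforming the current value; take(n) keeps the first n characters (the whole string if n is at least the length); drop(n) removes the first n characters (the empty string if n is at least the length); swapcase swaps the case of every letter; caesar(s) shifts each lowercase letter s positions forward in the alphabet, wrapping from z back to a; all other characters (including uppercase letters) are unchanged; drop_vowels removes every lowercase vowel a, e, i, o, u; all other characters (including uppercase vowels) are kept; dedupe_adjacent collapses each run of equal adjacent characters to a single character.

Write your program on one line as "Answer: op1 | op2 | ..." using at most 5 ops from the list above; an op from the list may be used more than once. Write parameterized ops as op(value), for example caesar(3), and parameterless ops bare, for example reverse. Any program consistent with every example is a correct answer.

reverse | take(4) | caesar(12) | drop_vowels

Check, running the answer program on each example:
  "zlfsrxz" -> "zxrsflz" -> "zxrs" -> "ljde" -> "ljd"
  "zzungqmyo" -> "oymqgnuzz" -> "oymq" -> "akyc" -> "kyc"
  "mhuufunlszlh" -> "hlzslnufuuhm" -> "hlzs" -> "txle" -> "txl"
  "wmhiwotoppj" -> "jppotowihmw" -> "jppo" -> "vbba" -> "vbb"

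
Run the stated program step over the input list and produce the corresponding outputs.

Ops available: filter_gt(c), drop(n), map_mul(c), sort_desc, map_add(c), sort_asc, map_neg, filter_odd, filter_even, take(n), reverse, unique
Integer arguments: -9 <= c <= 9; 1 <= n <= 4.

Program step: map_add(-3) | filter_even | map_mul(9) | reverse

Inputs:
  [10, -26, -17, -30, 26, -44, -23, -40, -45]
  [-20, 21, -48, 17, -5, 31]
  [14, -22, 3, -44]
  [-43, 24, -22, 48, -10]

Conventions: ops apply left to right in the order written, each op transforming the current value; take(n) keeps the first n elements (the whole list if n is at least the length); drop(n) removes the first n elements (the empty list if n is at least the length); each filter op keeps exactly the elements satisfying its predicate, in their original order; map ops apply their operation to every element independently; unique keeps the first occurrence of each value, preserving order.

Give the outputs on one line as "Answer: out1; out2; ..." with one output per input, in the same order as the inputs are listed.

[-432, -234, -180]; [252, -72, 126, 162]; [0]; [-414]

Execution, op by op:
  [10, -26, -17, -30, 26, -44, -23, -40, -45] -> [7, -29, -20, -33, 23, -47, -26, -43, -48] -> [-20, -26, -48] -> [-180, -234, -432] -> [-432, -234, -180]
  [-20, 21, -48, 17, -5, 31] -> [-23, 18, -51, 14, -8, 28] -> [18, 14, -8, 28] -> [162, 126, -72, 252] -> [252, -72, 126, 162]
  [14, -22, 3, -44] -> [11, -25, 0, -47] -> [0] -> [0] -> [0]
  [-43, 24, -22, 48, -10] -> [-46, 21, -25, 45, -13] -> [-46] -> [-414] -> [-414]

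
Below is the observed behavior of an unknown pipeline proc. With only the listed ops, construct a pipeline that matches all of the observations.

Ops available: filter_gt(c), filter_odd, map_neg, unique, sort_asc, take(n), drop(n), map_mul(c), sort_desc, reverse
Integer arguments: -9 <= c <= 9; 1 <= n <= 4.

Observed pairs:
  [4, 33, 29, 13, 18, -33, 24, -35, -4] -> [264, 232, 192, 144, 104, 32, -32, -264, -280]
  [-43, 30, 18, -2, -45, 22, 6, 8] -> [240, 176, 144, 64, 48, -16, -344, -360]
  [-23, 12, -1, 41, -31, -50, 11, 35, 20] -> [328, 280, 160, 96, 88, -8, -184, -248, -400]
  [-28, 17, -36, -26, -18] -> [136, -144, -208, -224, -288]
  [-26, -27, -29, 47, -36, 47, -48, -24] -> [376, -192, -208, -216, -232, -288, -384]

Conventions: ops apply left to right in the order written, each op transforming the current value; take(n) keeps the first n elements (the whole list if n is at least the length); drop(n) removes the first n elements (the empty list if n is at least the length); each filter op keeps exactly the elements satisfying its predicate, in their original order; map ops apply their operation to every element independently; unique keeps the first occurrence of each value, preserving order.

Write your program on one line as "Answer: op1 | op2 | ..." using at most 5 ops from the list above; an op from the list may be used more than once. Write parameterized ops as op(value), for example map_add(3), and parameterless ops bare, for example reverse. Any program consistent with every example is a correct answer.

reverse | sort_desc | map_mul(8) | unique

Check, running the answer program on each example:
  [4, 33, 29, 13, 18, -33, 24, -35, -4] -> [-4, -35, 24, -33, 18, 13, 29, 33, 4] -> [33, 29, 24, 18, 13, 4, -4, -33, -35] -> [264, 232, 192, 144, 104, 32, -32, -264, -280] -> [264, 232, 192, 144, 104, 32, -32, -264, -280]
  [-43, 30, 18, -2, -45, 22, 6, 8] -> [8, 6, 22, -45, -2, 18, 30, -43] -> [30, 22, 18, 8, 6, -2, -43, -45] -> [240, 176, 144, 64, 48, -16, -344, -360] -> [240, 176, 144, 64, 48, -16, -344, -360]
  [-23, 12, -1, 41, -31, -50, 11, 35, 20] -> [20, 35, 11, -50, -31, 41, -1, 12, -23] -> [41, 35, 20, 12, 11, -1, -23, -31, -50] -> [328, 280, 160, 96, 88, -8, -184, -248, -400] -> [328, 280, 160, 96, 88, -8, -184, -248, -400]
  [-28, 17, -36, -26, -18] -> [-18, -26, -36, 17, -28] -> [17, -18, -26, -28, -36] -> [136, -144, -208, -224, -288] -> [136, -144, -208, -224, -288]
  [-26, -27, -29, 47, -36, 47, -48, -24] -> [-24, -48, 47, -36, 47, -29, -27, -26] -> [47, 47, -24, -26, -27, -29, -36, -48] -> [376, 376, -192, -208, -216, -232, -288, -384] -> [376, -192, -208, -216, -232, -288, -384]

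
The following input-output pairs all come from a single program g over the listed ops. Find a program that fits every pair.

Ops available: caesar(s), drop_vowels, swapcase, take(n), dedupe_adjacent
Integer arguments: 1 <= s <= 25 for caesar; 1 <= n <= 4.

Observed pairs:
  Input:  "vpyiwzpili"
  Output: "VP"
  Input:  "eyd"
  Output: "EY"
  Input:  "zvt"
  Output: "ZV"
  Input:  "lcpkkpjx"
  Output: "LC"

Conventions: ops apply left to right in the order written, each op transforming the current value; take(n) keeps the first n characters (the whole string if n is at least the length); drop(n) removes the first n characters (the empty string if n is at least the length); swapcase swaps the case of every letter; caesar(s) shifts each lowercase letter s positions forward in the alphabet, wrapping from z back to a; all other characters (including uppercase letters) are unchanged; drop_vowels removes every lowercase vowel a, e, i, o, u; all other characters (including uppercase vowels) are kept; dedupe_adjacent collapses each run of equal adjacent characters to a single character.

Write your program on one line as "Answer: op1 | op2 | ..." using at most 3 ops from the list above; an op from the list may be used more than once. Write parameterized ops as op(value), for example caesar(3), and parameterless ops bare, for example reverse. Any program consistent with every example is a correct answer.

swapcase | take(2)

Check, running the answer program on each example:
  "vpyiwzpili" -> "VPYIWZPILI" -> "VP"
  "eyd" -> "EYD" -> "EY"
  "zvt" -> "ZVT" -> "ZV"
  "lcpkkpjx" -> "LCPKKPJX" -> "LC"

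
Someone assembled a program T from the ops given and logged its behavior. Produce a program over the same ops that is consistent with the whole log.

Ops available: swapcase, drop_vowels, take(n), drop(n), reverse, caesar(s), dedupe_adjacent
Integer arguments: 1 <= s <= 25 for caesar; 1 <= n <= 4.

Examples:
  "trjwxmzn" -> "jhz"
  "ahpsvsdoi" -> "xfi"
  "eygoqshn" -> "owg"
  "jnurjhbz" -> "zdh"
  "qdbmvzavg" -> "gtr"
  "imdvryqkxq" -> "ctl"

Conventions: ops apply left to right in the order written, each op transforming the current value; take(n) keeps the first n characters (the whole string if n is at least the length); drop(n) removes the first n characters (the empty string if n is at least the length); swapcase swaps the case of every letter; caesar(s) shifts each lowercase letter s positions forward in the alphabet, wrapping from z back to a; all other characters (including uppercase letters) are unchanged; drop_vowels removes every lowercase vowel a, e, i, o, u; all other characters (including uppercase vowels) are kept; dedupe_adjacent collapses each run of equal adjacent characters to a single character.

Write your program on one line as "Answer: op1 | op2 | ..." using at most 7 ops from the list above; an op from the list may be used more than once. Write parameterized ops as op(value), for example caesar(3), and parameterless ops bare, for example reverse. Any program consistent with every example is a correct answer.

drop_vowels | caesar(10) | caesar(9) | caesar(9) | caesar(14) | take(3)

Check, running the answer program on each example:
  "trjwxmzn" -> "trjwxmzn" -> "dbtghwjx" -> "mkcpqfsg" -> "vtlyzobp" -> "jhzmncpd" -> "jhz"
  "ahpsvsdoi" -> "hpsvsd" -> "rzcfcn" -> "ailolw" -> "jruxuf" -> "xfilit" -> "xfi"
  "eygoqshn" -> "ygqshn" -> "iqacrx" -> "rzjlag" -> "aisujp" -> "owgixd" -> "owg"
  "jnurjhbz" -> "jnrjhbz" -> "txbtrlj" -> "cgkcaus" -> "lptljdb" -> "zdhzxrp" -> "zdh"
  "qdbmvzavg" -> "qdbmvzvg" -> "anlwfjfq" -> "jwufosoz" -> "sfdoxbxi" -> "gtrclplw" -> "gtr"
  "imdvryqkxq" -> "mdvryqkxq" -> "wnfbiauha" -> "fwokrjdqj" -> "ofxtasmzs" -> "ctlhogang" -> "ctl"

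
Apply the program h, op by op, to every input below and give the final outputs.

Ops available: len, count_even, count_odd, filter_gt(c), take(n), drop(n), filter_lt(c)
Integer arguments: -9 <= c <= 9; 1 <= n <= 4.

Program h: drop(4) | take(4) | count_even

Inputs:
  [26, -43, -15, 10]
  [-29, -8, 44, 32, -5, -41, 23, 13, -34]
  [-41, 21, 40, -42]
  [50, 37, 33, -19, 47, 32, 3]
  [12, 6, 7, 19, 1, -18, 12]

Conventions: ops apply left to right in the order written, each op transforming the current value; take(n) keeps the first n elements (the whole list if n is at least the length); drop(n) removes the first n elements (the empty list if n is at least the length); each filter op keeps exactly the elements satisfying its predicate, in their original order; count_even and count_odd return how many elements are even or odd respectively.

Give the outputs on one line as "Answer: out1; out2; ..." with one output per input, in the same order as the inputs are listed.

0; 0; 0; 1; 2

Execution, op by op:
  [26, -43, -15, 10] -> [] -> [] -> 0
  [-29, -8, 44, 32, -5, -41, 23, 13, -34] -> [-5, -41, 23, 13, -34] -> [-5, -41, 23, 13] -> 0
  [-41, 21, 40, -42] -> [] -> [] -> 0
  [50, 37, 33, -19, 47, 32, 3] -> [47, 32, 3] -> [47, 32, 3] -> 1
  [12, 6, 7, 19, 1, -18, 12] -> [1, -18, 12] -> [1, -18, 12] -> 2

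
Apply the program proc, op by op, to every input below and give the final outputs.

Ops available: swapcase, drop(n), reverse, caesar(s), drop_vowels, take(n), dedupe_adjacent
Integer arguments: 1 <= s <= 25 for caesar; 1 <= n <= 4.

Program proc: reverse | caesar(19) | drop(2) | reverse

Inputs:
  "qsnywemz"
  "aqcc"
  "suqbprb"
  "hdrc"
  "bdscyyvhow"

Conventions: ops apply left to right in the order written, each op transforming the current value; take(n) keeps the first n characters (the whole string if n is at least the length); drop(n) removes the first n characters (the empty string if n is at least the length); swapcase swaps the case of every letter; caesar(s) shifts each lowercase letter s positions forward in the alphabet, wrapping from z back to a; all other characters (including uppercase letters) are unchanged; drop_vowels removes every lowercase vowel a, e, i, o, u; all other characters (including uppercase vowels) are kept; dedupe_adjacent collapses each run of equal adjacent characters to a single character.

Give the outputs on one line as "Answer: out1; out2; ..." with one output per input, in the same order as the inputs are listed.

"jlgrpx"; "tj"; "lnjui"; "aw"; "uwlvrroa"

Execution, op by op:
  "qsnywemz" -> "zmewynsq" -> "sfxprglj" -> "xprglj" -> "jlgrpx"
  "aqcc" -> "ccqa" -> "vvjt" -> "jt" -> "tj"
  "suqbprb" -> "brpbqus" -> "ukiujnl" -> "iujnl" -> "lnjui"
  "hdrc" -> "crdh" -> "vkwa" -> "wa" -> "aw"
  "bdscyyvhow" -> "wohvyycsdb" -> "phaorrvlwu" -> "aorrvlwu" -> "uwlvrroa"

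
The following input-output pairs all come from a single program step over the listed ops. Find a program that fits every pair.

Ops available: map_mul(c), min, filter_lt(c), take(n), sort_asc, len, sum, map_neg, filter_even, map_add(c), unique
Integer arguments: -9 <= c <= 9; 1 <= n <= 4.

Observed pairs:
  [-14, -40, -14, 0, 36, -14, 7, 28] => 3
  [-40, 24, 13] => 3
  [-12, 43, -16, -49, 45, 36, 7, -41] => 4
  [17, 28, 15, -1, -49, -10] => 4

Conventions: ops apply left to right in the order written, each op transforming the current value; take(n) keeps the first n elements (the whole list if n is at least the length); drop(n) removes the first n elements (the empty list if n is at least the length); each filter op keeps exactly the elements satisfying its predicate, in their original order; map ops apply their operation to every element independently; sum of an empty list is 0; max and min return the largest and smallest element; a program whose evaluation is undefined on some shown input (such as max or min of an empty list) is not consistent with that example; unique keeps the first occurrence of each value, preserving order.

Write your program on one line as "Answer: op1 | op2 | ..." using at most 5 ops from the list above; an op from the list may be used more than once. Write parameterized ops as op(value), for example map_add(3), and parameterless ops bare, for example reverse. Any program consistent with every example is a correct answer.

take(4) | sort_asc | unique | len

Check, running the answer program on each example:
  [-14, -40, -14, 0, 36, -14, 7, 28] -> [-14, -40, -14, 0] -> [-40, -14, -14, 0] -> [-40, -14, 0] -> 3
  [-40, 24, 13] -> [-40, 24, 13] -> [-40, 13, 24] -> [-40, 13, 24] -> 3
  [-12, 43, -16, -49, 45, 36, 7, -41] -> [-12, 43, -16, -49] -> [-49, -16, -12, 43] -> [-49, -16, -12, 43] -> 4
  [17, 28, 15, -1, -49, -10] -> [17, 28, 15, -1] -> [-1, 15, 17, 28] -> [-1, 15, 17, 28] -> 4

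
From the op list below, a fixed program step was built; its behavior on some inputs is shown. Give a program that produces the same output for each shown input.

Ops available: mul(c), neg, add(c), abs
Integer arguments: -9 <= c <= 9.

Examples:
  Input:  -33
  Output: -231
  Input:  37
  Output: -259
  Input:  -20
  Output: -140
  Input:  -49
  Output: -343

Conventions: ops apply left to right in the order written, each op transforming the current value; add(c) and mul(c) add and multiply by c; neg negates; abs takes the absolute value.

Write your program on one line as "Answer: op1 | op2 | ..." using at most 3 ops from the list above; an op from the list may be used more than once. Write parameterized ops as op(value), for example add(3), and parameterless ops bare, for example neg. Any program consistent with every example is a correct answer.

abs | mul(7) | neg

Check, running the answer program on each example:
  -33 -> 33 -> 231 -> -231
  37 -> 37 -> 259 -> -259
  -20 -> 20 -> 140 -> -140
  -49 -> 49 -> 343 -> -343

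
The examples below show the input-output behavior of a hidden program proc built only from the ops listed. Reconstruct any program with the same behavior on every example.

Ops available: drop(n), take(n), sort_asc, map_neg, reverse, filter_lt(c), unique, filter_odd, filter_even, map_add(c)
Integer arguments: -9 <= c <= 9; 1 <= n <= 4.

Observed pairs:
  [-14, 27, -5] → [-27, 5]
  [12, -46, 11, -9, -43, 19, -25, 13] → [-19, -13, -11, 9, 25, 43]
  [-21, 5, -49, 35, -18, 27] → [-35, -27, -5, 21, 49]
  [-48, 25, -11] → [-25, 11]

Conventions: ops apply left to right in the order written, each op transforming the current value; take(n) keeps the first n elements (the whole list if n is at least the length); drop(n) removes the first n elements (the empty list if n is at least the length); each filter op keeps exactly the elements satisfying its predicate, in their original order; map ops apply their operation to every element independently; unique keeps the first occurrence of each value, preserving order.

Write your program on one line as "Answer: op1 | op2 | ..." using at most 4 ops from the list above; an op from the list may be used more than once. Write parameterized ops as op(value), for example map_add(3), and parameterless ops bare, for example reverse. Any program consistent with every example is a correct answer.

filter_odd | map_neg | sort_asc

Check, running the answer program on each example:
  [-14, 27, -5] -> [27, -5] -> [-27, 5] -> [-27, 5]
  [12, -46, 11, -9, -43, 19, -25, 13] -> [11, -9, -43, 19, -25, 13] -> [-11, 9, 43, -19, 25, -13] -> [-19, -13, -11, 9, 25, 43]
  [-21, 5, -49, 35, -18, 27] -> [-21, 5, -49, 35, 27] -> [21, -5, 49, -35, -27] -> [-35, -27, -5, 21, 49]
  [-48, 25, -11] -> [25, -11] -> [-25, 11] -> [-25, 11]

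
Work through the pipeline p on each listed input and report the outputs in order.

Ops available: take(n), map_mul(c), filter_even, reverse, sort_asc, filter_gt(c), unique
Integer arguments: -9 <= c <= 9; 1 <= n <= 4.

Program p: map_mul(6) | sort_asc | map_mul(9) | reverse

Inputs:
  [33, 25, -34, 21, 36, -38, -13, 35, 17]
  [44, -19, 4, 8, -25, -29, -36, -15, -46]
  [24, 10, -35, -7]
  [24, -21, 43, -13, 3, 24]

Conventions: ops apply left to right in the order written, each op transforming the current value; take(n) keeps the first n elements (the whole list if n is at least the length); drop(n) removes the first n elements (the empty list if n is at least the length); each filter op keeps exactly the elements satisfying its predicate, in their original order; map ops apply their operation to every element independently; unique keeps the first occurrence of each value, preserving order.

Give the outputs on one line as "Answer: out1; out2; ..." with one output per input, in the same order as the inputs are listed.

[1944, 1890, 1782, 1350, 1134, 918, -702, -1836, -2052]; [2376, 432, 216, -810, -1026, -1350, -1566, -1944, -2484]; [1296, 540, -378, -1890]; [2322, 1296, 1296, 162, -702, -1134]

Execution, op by op:
  [33, 25, -34, 21, 36, -38, -13, 35, 17] -> [198, 150, -204, 126, 216, -228, -78, 210, 102] -> [-228, -204, -78, 102, 126, 150, 198, 210, 216] -> [-2052, -1836, -702, 918, 1134, 1350, 1782, 1890, 1944] -> [1944, 1890, 1782, 1350, 1134, 918, -702, -1836, -2052]
  [44, -19, 4, 8, -25, -29, -36, -15, -46] -> [264, -114, 24, 48, -150, -174, -216, -90, -276] -> [-276, -216, -174, -150, -114, -90, 24, 48, 264] -> [-2484, -1944, -1566, -1350, -1026, -810, 216, 432, 2376] -> [2376, 432, 216, -810, -1026, -1350, -1566, -1944, -2484]
  [24, 10, -35, -7] -> [144, 60, -210, -42] -> [-210, -42, 60, 144] -> [-1890, -378, 540, 1296] -> [1296, 540, -378, -1890]
  [24, -21, 43, -13, 3, 24] -> [144, -126, 258, -78, 18, 144] -> [-126, -78, 18, 144, 144, 258] -> [-1134, -702, 162, 1296, 1296, 2322] -> [2322, 1296, 1296, 162, -702, -1134]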